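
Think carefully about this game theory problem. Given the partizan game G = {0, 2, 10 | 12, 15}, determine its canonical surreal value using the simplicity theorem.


Left options: {0, 2, 10}, max = 10
Right options: {12, 15}, min = 12
All options are numbers and max(Left) < min(Right), so by the simplicity theorem the value is the simplest (earliest-born) number strictly between 10 and 12.
The only integer strictly between 10 and 12 is 11.
No non-integer in the interval can be simpler: if x is a non-integer in the interval, then floor(x) or ceil(x) also lies in the interval (the interval contains an integer), and both are proper prefixes of x's sign expansion, i.e. born earlier. So the game value is 11.
Game value = 11

11


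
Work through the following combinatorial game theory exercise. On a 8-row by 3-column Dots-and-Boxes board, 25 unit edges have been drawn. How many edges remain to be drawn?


Grid: 8 x 3 boxes, i.e. 9 rows and 4 columns of dots.
Horizontal edges: (rows + 1) * cols = 9 * 3 = 27
Vertical edges: rows * (cols + 1) = 8 * 4 = 32
Total edges: 27 + 32 = 59
Edges drawn: 25
Remaining: 59 - 25 = 34

34


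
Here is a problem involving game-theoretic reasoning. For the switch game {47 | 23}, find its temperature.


The game is {47 | 23}, a switch {a | b} with numbers a > b.
Cooling {a | b} by t gives {a - t | b + t}, which stops being hot when a - t = b + t, i.e. at t = (a - b)/2. So the temperature of a switch is (a - b)/2.
Temperature = (Left option - Right option) / 2
= (47 - (23)) / 2
= 24 / 2
= 12

12


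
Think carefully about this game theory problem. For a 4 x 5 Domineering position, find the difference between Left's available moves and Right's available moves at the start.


Board is 4 x 5 (rows x cols).
Left (vertical) placements: (rows-1) * cols = 3 * 5 = 15
Right (horizontal) placements: rows * (cols-1) = 4 * 4 = 16
Advantage = Left - Right = 15 - 16 = -1

-1


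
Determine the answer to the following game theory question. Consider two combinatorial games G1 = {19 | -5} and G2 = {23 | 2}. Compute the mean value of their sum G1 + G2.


G1 = {19 | -5}, G2 = {23 | 2}
Each is a switch {a | b} with numbers a > b; its mean value is (a + b)/2, and mean value is additive over game sums: m(G1 + G2) = m(G1) + m(G2).
Mean of G1 = (19 + (-5))/2 = 14/2 = 7
Mean of G2 = (23 + (2))/2 = 25/2 = 25/2
Mean of G1 + G2 = 7 + 25/2 = 39/2

39/2


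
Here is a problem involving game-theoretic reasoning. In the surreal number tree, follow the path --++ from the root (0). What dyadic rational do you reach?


Sign expansion: --++
Rule: track bounds (lo, hi), initially (-inf, +inf). On '+', the current value becomes lo and we move to the simplest number in (value, hi): value + 1 if hi = +inf, otherwise the midpoint (value + hi)/2. On '-', the current value becomes hi and we move to value - 1 if lo = -inf, otherwise the midpoint (lo + value)/2.
Start at 0.
Step 1: sign = -, move left. Bounds: (-inf, 0). Value = -1
Step 2: sign = -, move left. Bounds: (-inf, -1). Value = -2
Step 3: sign = +, move right. Bounds: (-2, -1). Value = -3/2
Step 4: sign = +, move right. Bounds: (-3/2, -1). Value = -5/4
The surreal number with sign expansion --++ is -5/4.

-5/4


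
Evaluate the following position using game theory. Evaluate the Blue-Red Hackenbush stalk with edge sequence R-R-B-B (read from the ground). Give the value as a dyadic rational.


Edges (from ground): R-R-B-B
By Berlekamp's sign-expansion rule, a Blue-Red Hackenbush stalk has the value of the surreal number whose sign sequence is the edge sequence with B -> + and R -> -.
Sign sequence: --++
Trace the sign expansion in the surreal number tree, starting from 0:
Edge 1: R (sign -) -> bounds (-inf, 0), value = -1
Edge 2: R (sign -) -> bounds (-inf, -1), value = -2
Edge 3: B (sign +) -> bounds (-2, -1), value = -3/2
Edge 4: B (sign +) -> bounds (-3/2, -1), value = -5/4
Game value = -5/4

-5/4


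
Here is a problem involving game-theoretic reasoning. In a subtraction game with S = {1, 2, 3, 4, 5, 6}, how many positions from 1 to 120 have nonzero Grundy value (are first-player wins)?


Subtraction set S = {1, 2, 3, 4, 5, 6}, so G(n) = n mod 7.
G(n) = 0 when n is a multiple of 7.
Multiples of 7 in [1, 120]: 17
N-positions (nonzero Grundy) = 120 - 17 = 103

103


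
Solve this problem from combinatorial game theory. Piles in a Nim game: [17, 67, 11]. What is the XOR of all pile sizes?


We need the XOR (exclusive or) of all pile sizes.
After XOR-ing pile 1 (size 17): 0 XOR 17 = 17
After XOR-ing pile 2 (size 67): 17 XOR 67 = 82
After XOR-ing pile 3 (size 11): 82 XOR 11 = 89
The Nim-value of this position is 89.

89


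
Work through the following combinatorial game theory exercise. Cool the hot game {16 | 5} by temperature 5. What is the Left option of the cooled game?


Original game: {16 | 5} (a switch {a | b} with a > b).
Cooling by t (for t below the temperature (a - b)/2 = 11/2) taxes each move by t: {a | b} cooled by t is {a - t | b + t}.
Cooling amount: t = 5
Cooled Left option: 16 - 5 = 11
Cooled Right option: 5 + 5 = 10
Cooled game: {11 | 10}
Left option = 11

11


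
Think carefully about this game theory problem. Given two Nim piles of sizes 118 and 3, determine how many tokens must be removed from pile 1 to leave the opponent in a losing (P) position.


Piles: 118 and 3
Current XOR: 118 XOR 3 = 117 (non-zero, so this is an N-position).
To make the XOR zero, we need to find a move that balances the piles.
For pile 1 (size 118): target = 118 XOR 117 = 3
We reduce pile 1 from 118 to 3.
Tokens removed: 118 - 3 = 115
Verification: 3 XOR 3 = 0

115


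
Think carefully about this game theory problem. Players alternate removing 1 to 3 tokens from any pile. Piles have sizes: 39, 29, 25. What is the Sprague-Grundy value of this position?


Subtraction set: {1, 2, 3}
For this subtraction set, G(n) = n mod 4 (period = max + 1 = 4).
Pile 1 (size 39): G(39) = 39 mod 4 = 3
Pile 2 (size 29): G(29) = 29 mod 4 = 1
Pile 3 (size 25): G(25) = 25 mod 4 = 1
Total Grundy value = XOR of all: 3 XOR 1 XOR 1 = 3

3


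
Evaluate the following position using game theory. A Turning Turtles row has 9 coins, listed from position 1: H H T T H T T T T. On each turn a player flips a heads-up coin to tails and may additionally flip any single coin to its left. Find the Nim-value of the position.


Coins: H H T T H T T T T
Key fact: a single head at position k behaves exactly like a Nim heap of size k (turning it to T and optionally flipping a coin at j < k corresponds to moving the heap from k to j, or to 0), and heads combine as a disjunctive sum (two heads at the same place would cancel, matching j XOR j = 0). So the Nim-value is the XOR of the 1-indexed positions of the heads.
Face-up positions (1-indexed): [1, 2, 5]
XOR 0 with 1: 0 XOR 1 = 1
XOR 1 with 2: 1 XOR 2 = 3
XOR 3 with 5: 3 XOR 5 = 6
Nim-value = 6

6


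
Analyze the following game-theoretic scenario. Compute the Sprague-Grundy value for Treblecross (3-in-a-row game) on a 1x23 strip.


Treblecross: place X on empty cells; 3-in-a-row wins.
Playing within two cells of an existing X lets the opponent win at once, so sensible play treats the cells i-2..i+2 around each X as dead. The player left with no safe cell loses, so this is a normal-play take-away game on strips of safe cells.
Placing X at cell i (0-indexed) of a strip of k safe cells leaves independent strips of sizes max(0, i-2) and max(0, k-i-3). Hence G(k) = mex{ G(max(0,i-2)) XOR G(max(0,k-i-3)) : 0 <= i < k }, with G(0) = 0.
G(1): splits (0,0):0^0=0 -> mex({0}) = 1
G(2): splits (0,0):0^0=0 -> mex({0}) = 1
G(3): splits (0,0):0^0=0 -> mex({0}) = 1
G(4): splits (0,1):0^1=1 (0,0):0^0=0 -> mex({0, 1}) = 2
G(5): splits (0,2):0^1=1 (0,1):0^1=1 (0,0):0^0=0 -> mex({0, 1}) = 2
G(6) = mex({1}) = 0
G(7) = mex({0, 1, 2}) = 3
G(8) = mex({0, 1, 2}) = 3
G(9) = mex({0, 2}) = 1
G(10) = mex({0, 2, 3}) = 1
G(11) = mex({0, 3}) = 1
G(12) = mex({1, 3}) = 0
G(13) = mex({0, 1, 2, 3}) = 4
G(14) = mex({0, 1, 2}) = 3
G(15) = mex({0, 1, 2}) = 3
G(16) = mex({0, 1, 2, 4}) = 3
G(17) = mex({0, 1, 3, 4}) = 2
G(18) = mex({0, 1, 3, 4}) = 2
G(19) = mex({0, 1, 3, 5}) = 2
G(20) = mex({0, 1, 2, 3, 5}) = 4
G(21) = mex({0, 1, 2, 3, 5}) = 4
G(22) = mex({1, 2, 6}) = 0
G(23) = mex({0, 1, 2, 3, 4, 6}) = 5
Therefore G(23) = 5.

5


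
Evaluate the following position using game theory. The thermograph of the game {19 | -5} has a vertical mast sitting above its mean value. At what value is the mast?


Game = {19 | -5}, a switch {a | b} with numbers a > b.
Its thermograph has left wall a - t and right wall b + t, which meet at t = (a - b)/2, where both equal (a + b)/2. So the mast (mean value) is at (a + b)/2.
Mean = (19 + (-5))/2 = 14/2 = 7

7


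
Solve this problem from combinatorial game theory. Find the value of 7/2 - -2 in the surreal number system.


x = 7/2, y = -2
Converting to common denominator: 2
x = 7/2, y = -4/2
x - y = 7/2 - -2 = 11/2

11/2


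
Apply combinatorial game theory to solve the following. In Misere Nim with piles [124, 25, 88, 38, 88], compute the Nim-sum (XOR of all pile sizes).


We need the XOR (exclusive or) of all pile sizes.
After XOR-ing pile 1 (size 124): 0 XOR 124 = 124
After XOR-ing pile 2 (size 25): 124 XOR 25 = 101
After XOR-ing pile 3 (size 88): 101 XOR 88 = 61
After XOR-ing pile 4 (size 38): 61 XOR 38 = 27
After XOR-ing pile 5 (size 88): 27 XOR 88 = 67
The Nim-value of this position is 67.

67


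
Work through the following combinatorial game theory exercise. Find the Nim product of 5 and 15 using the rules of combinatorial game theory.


Nim multiplication is bilinear over XOR: (u XOR v) * w = (u*w) XOR (v*w).
So we split each operand into its bit components and XOR the pairwise Nim products.
5 = 1 + 4 (as XOR of powers of 2).
15 = 1 + 2 + 4 + 8 (as XOR of powers of 2).
Using the standard Nim-product table on single bits:
  2*2 = 3,   2*4 = 8,   2*8 = 12,
  4*4 = 6,   4*8 = 11,  8*8 = 13,
and  1*x = x (identity), k*l = l*k (commutative).
Pairwise Nim products:
  1 * 1 = 1
  1 * 2 = 2
  1 * 4 = 4
  1 * 8 = 8
  4 * 1 = 4
  4 * 2 = 8
  4 * 4 = 6
  4 * 8 = 11
XOR them: 1 XOR 2 XOR 4 XOR 8 XOR 4 XOR 8 XOR 6 XOR 11 = 14.
Result: 5 * 15 = 14 (in Nim).

14


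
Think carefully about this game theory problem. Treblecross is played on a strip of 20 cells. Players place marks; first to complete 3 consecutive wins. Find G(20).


Treblecross: place X on empty cells; 3-in-a-row wins.
Playing within two cells of an existing X lets the opponent win at once, so sensible play treats the cells i-2..i+2 around each X as dead. The player left with no safe cell loses, so this is a normal-play take-away game on strips of safe cells.
Placing X at cell i (0-indexed) of a strip of k safe cells leaves independent strips of sizes max(0, i-2) and max(0, k-i-3). Hence G(k) = mex{ G(max(0,i-2)) XOR G(max(0,k-i-3)) : 0 <= i < k }, with G(0) = 0.
G(1): splits (0,0):0^0=0 -> mex({0}) = 1
G(2): splits (0,0):0^0=0 -> mex({0}) = 1
G(3): splits (0,0):0^0=0 -> mex({0}) = 1
G(4): splits (0,1):0^1=1 (0,0):0^0=0 -> mex({0, 1}) = 2
G(5): splits (0,2):0^1=1 (0,1):0^1=1 (0,0):0^0=0 -> mex({0, 1}) = 2
G(6) = mex({1}) = 0
G(7) = mex({0, 1, 2}) = 3
G(8) = mex({0, 1, 2}) = 3
G(9) = mex({0, 2}) = 1
G(10) = mex({0, 2, 3}) = 1
G(11) = mex({0, 3}) = 1
G(12) = mex({1, 3}) = 0
G(13) = mex({0, 1, 2, 3}) = 4
G(14) = mex({0, 1, 2}) = 3
G(15) = mex({0, 1, 2}) = 3
G(16) = mex({0, 1, 2, 4}) = 3
G(17) = mex({0, 1, 3, 4}) = 2
G(18) = mex({0, 1, 3, 4}) = 2
G(19) = mex({0, 1, 3, 5}) = 2
G(20) = mex({0, 1, 2, 3, 5}) = 4
Therefore G(20) = 4.

4


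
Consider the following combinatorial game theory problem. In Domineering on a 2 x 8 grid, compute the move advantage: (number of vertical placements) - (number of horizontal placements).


Board is 2 x 8 (rows x cols).
Left (vertical) placements: (rows-1) * cols = 1 * 8 = 8
Right (horizontal) placements: rows * (cols-1) = 2 * 7 = 14
Advantage = Left - Right = 8 - 14 = -6

-6


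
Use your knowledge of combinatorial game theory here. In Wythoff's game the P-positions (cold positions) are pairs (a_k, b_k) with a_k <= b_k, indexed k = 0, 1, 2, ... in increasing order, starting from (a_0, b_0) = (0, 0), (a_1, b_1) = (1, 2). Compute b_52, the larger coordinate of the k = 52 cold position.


By Wythoff's theorem, a_k = floor(k * phi) and b_k = floor(k * phi^2) = a_k + k, where phi = (1 + sqrt(5))/2 is the golden ratio.
phi = (1 + sqrt(5))/2 = 1.618034
phi^2 = phi + 1 = 2.618034
k = 52
k * phi^2 = 52 * 2.618034 = 136.137767
b_52 = floor(k * phi^2) = 136 (check: a_52 + k = 84 + 52 = 136)

136


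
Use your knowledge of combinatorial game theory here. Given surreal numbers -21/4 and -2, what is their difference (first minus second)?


x = -21/4, y = -2
Converting to common denominator: 4
x = -21/4, y = -8/4
x - y = -21/4 - -2 = -13/4

-13/4


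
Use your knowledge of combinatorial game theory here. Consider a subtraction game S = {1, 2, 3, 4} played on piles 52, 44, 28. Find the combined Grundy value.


Subtraction set: {1, 2, 3, 4}
For this subtraction set, G(n) = n mod 5 (period = max + 1 = 5).
Pile 1 (size 52): G(52) = 52 mod 5 = 2
Pile 2 (size 44): G(44) = 44 mod 5 = 4
Pile 3 (size 28): G(28) = 28 mod 5 = 3
Total Grundy value = XOR of all: 2 XOR 4 XOR 3 = 5

5


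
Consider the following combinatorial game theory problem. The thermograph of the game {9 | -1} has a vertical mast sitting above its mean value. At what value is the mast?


Game = {9 | -1}, a switch {a | b} with numbers a > b.
Its thermograph has left wall a - t and right wall b + t, which meet at t = (a - b)/2, where both equal (a + b)/2. So the mast (mean value) is at (a + b)/2.
Mean = (9 + (-1))/2 = 8/2 = 4

4


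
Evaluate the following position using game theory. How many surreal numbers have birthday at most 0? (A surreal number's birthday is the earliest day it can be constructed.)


Day 0: {|} = 0 is born. Count = 1.
Day n: the number of surreal numbers born by day n is 2^(n+1) - 1.
By day 0: 2^1 - 1 = 1
By day 0: 1 surreal numbers.

1


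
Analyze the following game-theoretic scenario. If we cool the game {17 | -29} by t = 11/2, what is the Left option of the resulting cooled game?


Original game: {17 | -29} (a switch {a | b} with a > b).
Cooling by t (for t below the temperature (a - b)/2 = 23) taxes each move by t: {a | b} cooled by t is {a - t | b + t}.
Cooling amount: t = 11/2
Cooled Left option: 17 - 11/2 = 23/2
Cooled Right option: -29 + 11/2 = -47/2
Cooled game: {23/2 | -47/2}
Left option = 23/2

23/2


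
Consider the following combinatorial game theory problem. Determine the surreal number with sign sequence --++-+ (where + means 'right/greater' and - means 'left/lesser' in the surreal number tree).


Sign expansion: --++-+
Rule: track bounds (lo, hi), initially (-inf, +inf). On '+', the current value becomes lo and we move to the simplest number in (value, hi): value + 1 if hi = +inf, otherwise the midpoint (value + hi)/2. On '-', the current value becomes hi and we move to value - 1 if lo = -inf, otherwise the midpoint (lo + value)/2.
Start at 0.
Step 1: sign = -, move left. Bounds: (-inf, 0). Value = -1
Step 2: sign = -, move left. Bounds: (-inf, -1). Value = -2
Step 3: sign = +, move right. Bounds: (-2, -1). Value = -3/2
Step 4: sign = +, move right. Bounds: (-3/2, -1). Value = -5/4
Step 5: sign = -, move left. Bounds: (-3/2, -5/4). Value = -11/8
Step 6: sign = +, move right. Bounds: (-11/8, -5/4). Value = -21/16
The surreal number with sign expansion --++-+ is -21/16.

-21/16


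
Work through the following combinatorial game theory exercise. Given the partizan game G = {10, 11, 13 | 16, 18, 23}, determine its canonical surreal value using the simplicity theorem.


Left options: {10, 11, 13}, max = 13
Right options: {16, 18, 23}, min = 16
All options are numbers and max(Left) < min(Right), so by the simplicity theorem the value is the simplest (earliest-born) number strictly between 13 and 16.
Integers 14 through 15 all lie strictly between 13 and 16.
Among integers, the simplest (lowest birthday = smallest |n|; 0 is born on day 0, +-n on day n) is 14.
No non-integer in the interval can be simpler: if x is a non-integer in the interval, then floor(x) or ceil(x) also lies in the interval (the interval contains an integer), and both are proper prefixes of x's sign expansion, i.e. born earlier. So the game value is 14.
Game value = 14

14


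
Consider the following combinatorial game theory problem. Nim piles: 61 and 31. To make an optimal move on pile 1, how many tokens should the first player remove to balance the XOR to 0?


Piles: 61 and 31
Current XOR: 61 XOR 31 = 34 (non-zero, so this is an N-position).
To make the XOR zero, we need to find a move that balances the piles.
For pile 1 (size 61): target = 61 XOR 34 = 31
We reduce pile 1 from 61 to 31.
Tokens removed: 61 - 31 = 30
Verification: 31 XOR 31 = 0

30


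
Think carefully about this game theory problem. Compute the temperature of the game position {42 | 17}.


The game is {42 | 17}, a switch {a | b} with numbers a > b.
Cooling {a | b} by t gives {a - t | b + t}, which stops being hot when a - t = b + t, i.e. at t = (a - b)/2. So the temperature of a switch is (a - b)/2.
Temperature = (Left option - Right option) / 2
= (42 - (17)) / 2
= 25 / 2
= 25/2

25/2


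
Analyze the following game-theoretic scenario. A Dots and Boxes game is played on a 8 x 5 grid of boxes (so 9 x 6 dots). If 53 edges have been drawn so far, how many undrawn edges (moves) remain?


Grid: 8 x 5 boxes, i.e. 9 rows and 6 columns of dots.
Horizontal edges: (rows + 1) * cols = 9 * 5 = 45
Vertical edges: rows * (cols + 1) = 8 * 6 = 48
Total edges: 45 + 48 = 93
Edges drawn: 53
Remaining: 93 - 53 = 40

40


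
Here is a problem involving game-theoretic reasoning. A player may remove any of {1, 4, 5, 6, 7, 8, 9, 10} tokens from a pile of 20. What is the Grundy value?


The subtraction set is S = {1, 4, 5, 6, 7, 8, 9, 10}.
G(k) = mex{ G(k - s) : s in S, s <= k }. We compute iteratively: G(0) = 0.
G(1) = mex({0}) = 1
G(2) = mex({1}) = 0
G(3) = mex({0}) = 1
G(4) = mex({0, 1}) = 2
G(5) = mex({0, 1, 2}) = 3
G(6) = mex({0, 1, 3}) = 2
G(7) = mex({0, 1, 2}) = 3
G(8) = mex({0, 1, 2, 3}) = 4
G(9) = mex({0, 1, 2, 3, 4}) = 5
G(10) = mex({0, 1, 2, 3, 5}) = 4
G(11) = mex({0, 1, 2, 3, 4}) = 5
G(12) = mex({0, 1, 2, 3, 4, 5}) = 6
G(13) = mex({1, 2, 3, 4, 5, 6}) = 0
G(14) = mex({0, 2, 3, 4, 5}) = 1
G(15) = mex({1, 2, 3, 4, 5}) = 0
G(16) = mex({0, 2, 3, 4, 5, 6}) = 1
G(17) = mex({0, 1, 3, 4, 5, 6}) = 2
G(18) = mex({0, 1, 2, 4, 5, 6}) = 3
G(19) = mex({0, 1, 3, 4, 5, 6}) = 2
G(20) = mex({0, 1, 2, 4, 5, 6}) = 3
Therefore G(20) = 3.

3


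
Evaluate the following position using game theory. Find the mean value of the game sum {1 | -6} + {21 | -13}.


G1 = {1 | -6}, G2 = {21 | -13}
Each is a switch {a | b} with numbers a > b; its mean value is (a + b)/2, and mean value is additive over game sums: m(G1 + G2) = m(G1) + m(G2).
Mean of G1 = (1 + (-6))/2 = -5/2 = -5/2
Mean of G2 = (21 + (-13))/2 = 8/2 = 4
Mean of G1 + G2 = -5/2 + 4 = 3/2

3/2


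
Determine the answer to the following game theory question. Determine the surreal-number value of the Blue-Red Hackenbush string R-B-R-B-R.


Edges (from ground): R-B-R-B-R
By Berlekamp's sign-expansion rule, a Blue-Red Hackenbush stalk has the value of the surreal number whose sign sequence is the edge sequence with B -> + and R -> -.
Sign sequence: -+-+-
Trace the sign expansion in the surreal number tree, starting from 0:
Edge 1: R (sign -) -> bounds (-inf, 0), value = -1
Edge 2: B (sign +) -> bounds (-1, 0), value = -1/2
Edge 3: R (sign -) -> bounds (-1, -1/2), value = -3/4
Edge 4: B (sign +) -> bounds (-3/4, -1/2), value = -5/8
Edge 5: R (sign -) -> bounds (-3/4, -5/8), value = -11/16
Game value = -11/16

-11/16


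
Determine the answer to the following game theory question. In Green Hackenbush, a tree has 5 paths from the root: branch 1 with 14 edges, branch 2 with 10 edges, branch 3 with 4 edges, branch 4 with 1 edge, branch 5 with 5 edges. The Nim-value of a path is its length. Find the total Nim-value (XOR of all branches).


The tree has 5 branches from the ground vertex.
In Green Hackenbush, the Nim-value of a simple path of length k is k.
Branch 1: length 14, Nim-value = 14
Branch 2: length 10, Nim-value = 10
Branch 3: length 4, Nim-value = 4
Branch 4: length 1, Nim-value = 1
Branch 5: length 5, Nim-value = 5
Total Nim-value = XOR of all branch values:
0 XOR 14 = 14
14 XOR 10 = 4
4 XOR 4 = 0
0 XOR 1 = 1
1 XOR 5 = 4
Nim-value of the tree = 4

4


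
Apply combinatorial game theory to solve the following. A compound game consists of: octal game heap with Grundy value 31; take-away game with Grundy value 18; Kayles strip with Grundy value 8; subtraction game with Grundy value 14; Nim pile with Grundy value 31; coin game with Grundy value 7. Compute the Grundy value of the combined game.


By the Sprague-Grundy theorem, the Grundy value of a sum of games is the XOR of individual Grundy values.
octal game heap: Grundy value = 31. Running XOR: 0 XOR 31 = 31
take-away game: Grundy value = 18. Running XOR: 31 XOR 18 = 13
Kayles strip: Grundy value = 8. Running XOR: 13 XOR 8 = 5
subtraction game: Grundy value = 14. Running XOR: 5 XOR 14 = 11
Nim pile: Grundy value = 31. Running XOR: 11 XOR 31 = 20
coin game: Grundy value = 7. Running XOR: 20 XOR 7 = 19
The combined Grundy value is 19.

19


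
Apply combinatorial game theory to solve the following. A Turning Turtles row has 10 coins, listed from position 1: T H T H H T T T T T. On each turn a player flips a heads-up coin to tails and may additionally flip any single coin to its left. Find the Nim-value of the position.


Coins: T H T H H T T T T T
Key fact: a single head at position k behaves exactly like a Nim heap of size k (turning it to T and optionally flipping a coin at j < k corresponds to moving the heap from k to j, or to 0), and heads combine as a disjunctive sum (two heads at the same place would cancel, matching j XOR j = 0). So the Nim-value is the XOR of the 1-indexed positions of the heads.
Face-up positions (1-indexed): [2, 4, 5]
XOR 0 with 2: 0 XOR 2 = 2
XOR 2 with 4: 2 XOR 4 = 6
XOR 6 with 5: 6 XOR 5 = 3
Nim-value = 3

3


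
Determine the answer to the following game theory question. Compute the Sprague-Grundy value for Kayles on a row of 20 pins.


Kayles: a move removes 1 or 2 adjacent pins from a contiguous row.
Removing pins from a row of k leaves two independent rows (a, b) with a + b = k - 1 (one pin) or a + b = k - 2 (two pins); an end removal gives a = 0.
By Sprague-Grundy, G(k) = mex{ G(a) XOR G(b) } over all these splits. G(0) = 0.
G(1): splits (0,0):0^0=0 -> mex({0}) = 1
G(2): splits (0,1):0^1=1 (0,0):0^0=0 -> mex({0, 1}) = 2
G(3): splits (0,2):0^2=2 (1,1):1^1=0 (0,1):0^1=1 -> mex({0, 1, 2}) = 3
G(4): splits (0,3):0^3=3 (1,2):1^2=3 (0,2):0^2=2 (1,1):1^1=0 -> mex({0, 2, 3}) = 1
G(5): splits (0,4):0^1=1 (1,3):1^3=2 (2,2):2^2=0 (0,3):0^3=3 (1,2):1^2=3 -> mex({0, 1, 2, 3}) = 4
G(6) = mex({0, 1, 2, 4}) = 3
G(7) = mex({0, 1, 3, 4, 5}) = 2
G(8) = mex({0, 2, 3, 5, 6}) = 1
G(9) = mex({0, 1, 2, 3, 6, 7}) = 4
G(10) = mex({0, 1, 3, 4, 5, 7}) = 2
G(11) = mex({0, 1, 2, 3, 4, 5}) = 6
G(12) = mex({0, 1, 2, 3, 5, 6, 7}) = 4
G(13) = mex({0, 2, 3, 4, 6, 7}) = 1
G(14) = mex({0, 1, 4, 5, 6, 7}) = 2
G(15) = mex({0, 1, 2, 3, 4, 5, 6}) = 7
G(16) = mex({0, 2, 3, 5, 6, 7}) = 1
G(17) = mex({0, 1, 2, 3, 5, 6, 7}) = 4
G(18) = mex({0, 1, 2, 4, 5, 6}) = 3
G(19) = mex({0, 1, 3, 4, 5, 7}) = 2
G(20) = mex({0, 2, 3, 4, 5, 6, 7}) = 1
Therefore G(20) = 1.

1


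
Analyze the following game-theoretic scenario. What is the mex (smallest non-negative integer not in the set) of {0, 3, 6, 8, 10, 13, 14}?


Set = {0, 3, 6, 8, 10, 13, 14}
0 is in the set.
1 is NOT in the set. This is the mex.
mex = 1

1


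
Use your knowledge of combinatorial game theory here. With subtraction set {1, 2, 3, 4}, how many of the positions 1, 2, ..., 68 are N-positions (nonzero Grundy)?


Subtraction set S = {1, 2, 3, 4}, so G(n) = n mod 5.
G(n) = 0 when n is a multiple of 5.
Multiples of 5 in [1, 68]: 13
N-positions (nonzero Grundy) = 68 - 13 = 55

55


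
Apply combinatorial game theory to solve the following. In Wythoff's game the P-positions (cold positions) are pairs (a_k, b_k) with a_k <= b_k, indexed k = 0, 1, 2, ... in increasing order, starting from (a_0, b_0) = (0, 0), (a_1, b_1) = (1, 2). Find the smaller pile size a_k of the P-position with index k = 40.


By Wythoff's theorem, a_k = floor(k * phi) and b_k = floor(k * phi^2) = a_k + k, where phi = (1 + sqrt(5))/2 is the golden ratio.
phi = (1 + sqrt(5))/2 = 1.618034
k = 40
k * phi = 40 * 1.618034 = 64.721360
a_40 = floor(k * phi) = 64

64


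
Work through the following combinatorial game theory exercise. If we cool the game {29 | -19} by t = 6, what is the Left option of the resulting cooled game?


Original game: {29 | -19} (a switch {a | b} with a > b).
Cooling by t (for t below the temperature (a - b)/2 = 24) taxes each move by t: {a | b} cooled by t is {a - t | b + t}.
Cooling amount: t = 6
Cooled Left option: 29 - 6 = 23
Cooled Right option: -19 + 6 = -13
Cooled game: {23 | -13}
Left option = 23

23


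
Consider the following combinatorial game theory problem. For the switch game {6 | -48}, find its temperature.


The game is {6 | -48}, a switch {a | b} with numbers a > b.
Cooling {a | b} by t gives {a - t | b + t}, which stops being hot when a - t = b + t, i.e. at t = (a - b)/2. So the temperature of a switch is (a - b)/2.
Temperature = (Left option - Right option) / 2
= (6 - (-48)) / 2
= 54 / 2
= 27

27


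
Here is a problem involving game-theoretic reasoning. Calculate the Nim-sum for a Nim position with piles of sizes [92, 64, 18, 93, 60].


We need the XOR (exclusive or) of all pile sizes.
After XOR-ing pile 1 (size 92): 0 XOR 92 = 92
After XOR-ing pile 2 (size 64): 92 XOR 64 = 28
After XOR-ing pile 3 (size 18): 28 XOR 18 = 14
After XOR-ing pile 4 (size 93): 14 XOR 93 = 83
After XOR-ing pile 5 (size 60): 83 XOR 60 = 111
The Nim-value of this position is 111.

111


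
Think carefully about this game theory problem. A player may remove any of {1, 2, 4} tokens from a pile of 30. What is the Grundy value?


The subtraction set is S = {1, 2, 4}.
G(k) = mex{ G(k - s) : s in S, s <= k }. We compute iteratively: G(0) = 0.
G(1) = mex({0}) = 1
G(2) = mex({0, 1}) = 2
G(3) = mex({1, 2}) = 0
G(4) = mex({0, 2}) = 1
G(5) = mex({0, 1}) = 2
G(6) = mex({1, 2}) = 0
Observe that G(3)..G(6) = 0, 1, 2, 0 repeats G(0)..G(3) = 0, 1, 2, 0.
For k >= max(S) = 4, G(k) is determined by the previous 4 values G(k-4)..G(k-1); a window of 4 consecutive values has recurred shifted by 3, so by induction G(k + 3) = G(k) for all k >= 0: the sequence is periodic from the start with period 3.
One period: G(0..2) = 0, 1, 2.
30 mod 3 = 0, so G(30) = G(0) = 0.

0


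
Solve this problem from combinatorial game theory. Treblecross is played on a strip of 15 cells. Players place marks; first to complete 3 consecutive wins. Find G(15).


Treblecross: place X on empty cells; 3-in-a-row wins.
Playing within two cells of an existing X lets the opponent win at once, so sensible play treats the cells i-2..i+2 around each X as dead. The player left with no safe cell loses, so this is a normal-play take-away game on strips of safe cells.
Placing X at cell i (0-indexed) of a strip of k safe cells leaves independent strips of sizes max(0, i-2) and max(0, k-i-3). Hence G(k) = mex{ G(max(0,i-2)) XOR G(max(0,k-i-3)) : 0 <= i < k }, with G(0) = 0.
G(1): splits (0,0):0^0=0 -> mex({0}) = 1
G(2): splits (0,0):0^0=0 -> mex({0}) = 1
G(3): splits (0,0):0^0=0 -> mex({0}) = 1
G(4): splits (0,1):0^1=1 (0,0):0^0=0 -> mex({0, 1}) = 2
G(5): splits (0,2):0^1=1 (0,1):0^1=1 (0,0):0^0=0 -> mex({0, 1}) = 2
G(6) = mex({1}) = 0
G(7) = mex({0, 1, 2}) = 3
G(8) = mex({0, 1, 2}) = 3
G(9) = mex({0, 2}) = 1
G(10) = mex({0, 2, 3}) = 1
G(11) = mex({0, 3}) = 1
G(12) = mex({1, 3}) = 0
G(13) = mex({0, 1, 2, 3}) = 4
G(14) = mex({0, 1, 2}) = 3
G(15) = mex({0, 1, 2}) = 3
Therefore G(15) = 3.

3


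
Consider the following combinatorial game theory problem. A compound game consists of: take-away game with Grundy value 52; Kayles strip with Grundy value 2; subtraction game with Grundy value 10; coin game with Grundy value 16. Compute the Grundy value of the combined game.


By the Sprague-Grundy theorem, the Grundy value of a sum of games is the XOR of individual Grundy values.
take-away game: Grundy value = 52. Running XOR: 0 XOR 52 = 52
Kayles strip: Grundy value = 2. Running XOR: 52 XOR 2 = 54
subtraction game: Grundy value = 10. Running XOR: 54 XOR 10 = 60
coin game: Grundy value = 16. Running XOR: 60 XOR 16 = 44
The combined Grundy value is 44.

44


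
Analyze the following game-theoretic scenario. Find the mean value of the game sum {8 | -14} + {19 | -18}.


G1 = {8 | -14}, G2 = {19 | -18}
Each is a switch {a | b} with numbers a > b; its mean value is (a + b)/2, and mean value is additive over game sums: m(G1 + G2) = m(G1) + m(G2).
Mean of G1 = (8 + (-14))/2 = -6/2 = -3
Mean of G2 = (19 + (-18))/2 = 1/2 = 1/2
Mean of G1 + G2 = -3 + 1/2 = -5/2

-5/2


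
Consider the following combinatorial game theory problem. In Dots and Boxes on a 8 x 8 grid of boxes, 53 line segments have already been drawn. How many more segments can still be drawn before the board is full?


Grid: 8 x 8 boxes, i.e. 9 rows and 9 columns of dots.
Horizontal edges: (rows + 1) * cols = 9 * 8 = 72
Vertical edges: rows * (cols + 1) = 8 * 9 = 72
Total edges: 72 + 72 = 144
Edges drawn: 53
Remaining: 144 - 53 = 91

91


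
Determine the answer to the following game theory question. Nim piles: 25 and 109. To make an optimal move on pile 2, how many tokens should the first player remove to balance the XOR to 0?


Piles: 25 and 109
Current XOR: 25 XOR 109 = 116 (non-zero, so this is an N-position).
To make the XOR zero, we need to find a move that balances the piles.
For pile 2 (size 109): target = 109 XOR 116 = 25
We reduce pile 2 from 109 to 25.
Tokens removed: 109 - 25 = 84
Verification: 25 XOR 25 = 0

84


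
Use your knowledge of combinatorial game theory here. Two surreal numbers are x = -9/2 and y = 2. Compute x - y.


x = -9/2, y = 2
Converting to common denominator: 2
x = -9/2, y = 4/2
x - y = -9/2 - 2 = -13/2

-13/2


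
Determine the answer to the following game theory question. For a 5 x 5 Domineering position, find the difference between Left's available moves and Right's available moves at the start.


Board is 5 x 5 (rows x cols).
Left (vertical) placements: (rows-1) * cols = 4 * 5 = 20
Right (horizontal) placements: rows * (cols-1) = 5 * 4 = 20
Advantage = Left - Right = 20 - 20 = 0

0


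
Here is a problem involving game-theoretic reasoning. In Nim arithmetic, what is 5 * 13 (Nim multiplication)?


Nim multiplication is bilinear over XOR: (u XOR v) * w = (u*w) XOR (v*w).
So we split each operand into its bit components and XOR the pairwise Nim products.
5 = 1 + 4 (as XOR of powers of 2).
13 = 1 + 4 + 8 (as XOR of powers of 2).
Using the standard Nim-product table on single bits:
  2*2 = 3,   2*4 = 8,   2*8 = 12,
  4*4 = 6,   4*8 = 11,  8*8 = 13,
and  1*x = x (identity), k*l = l*k (commutative).
Pairwise Nim products:
  1 * 1 = 1
  1 * 4 = 4
  1 * 8 = 8
  4 * 1 = 4
  4 * 4 = 6
  4 * 8 = 11
XOR them: 1 XOR 4 XOR 8 XOR 4 XOR 6 XOR 11 = 4.
Result: 5 * 13 = 4 (in Nim).

4


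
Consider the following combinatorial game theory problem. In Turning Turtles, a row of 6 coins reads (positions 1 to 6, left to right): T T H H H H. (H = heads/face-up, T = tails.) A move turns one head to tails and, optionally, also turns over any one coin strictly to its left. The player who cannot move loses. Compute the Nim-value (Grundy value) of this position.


Coins: T T H H H H
Key fact: a single head at position k behaves exactly like a Nim heap of size k (turning it to T and optionally flipping a coin at j < k corresponds to moving the heap from k to j, or to 0), and heads combine as a disjunctive sum (two heads at the same place would cancel, matching j XOR j = 0). So the Nim-value is the XOR of the 1-indexed positions of the heads.
Face-up positions (1-indexed): [3, 4, 5, 6]
XOR 0 with 3: 0 XOR 3 = 3
XOR 3 with 4: 3 XOR 4 = 7
XOR 7 with 5: 7 XOR 5 = 2
XOR 2 with 6: 2 XOR 6 = 4
Nim-value = 4

4


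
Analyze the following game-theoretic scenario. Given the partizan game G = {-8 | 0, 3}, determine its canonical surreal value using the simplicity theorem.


Left options: {-8}, max = -8
Right options: {0, 3}, min = 0
All options are numbers and max(Left) < min(Right), so by the simplicity theorem the value is the simplest (earliest-born) number strictly between -8 and 0.
Integers -7 through -1 all lie strictly between -8 and 0.
Among integers, the simplest (lowest birthday = smallest |n|; 0 is born on day 0, +-n on day n) is -1.
No non-integer in the interval can be simpler: if x is a non-integer in the interval, then floor(x) or ceil(x) also lies in the interval (the interval contains an integer), and both are proper prefixes of x's sign expansion, i.e. born earlier. So the game value is -1.
Game value = -1

-1


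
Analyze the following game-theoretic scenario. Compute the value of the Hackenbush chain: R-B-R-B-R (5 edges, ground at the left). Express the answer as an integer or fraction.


Edges (from ground): R-B-R-B-R
By Berlekamp's sign-expansion rule, a Blue-Red Hackenbush stalk has the value of the surreal number whose sign sequence is the edge sequence with B -> + and R -> -.
Sign sequence: -+-+-
Trace the sign expansion in the surreal number tree, starting from 0:
Edge 1: R (sign -) -> bounds (-inf, 0), value = -1
Edge 2: B (sign +) -> bounds (-1, 0), value = -1/2
Edge 3: R (sign -) -> bounds (-1, -1/2), value = -3/4
Edge 4: B (sign +) -> bounds (-3/4, -1/2), value = -5/8
Edge 5: R (sign -) -> bounds (-3/4, -5/8), value = -11/16
Game value = -11/16

-11/16


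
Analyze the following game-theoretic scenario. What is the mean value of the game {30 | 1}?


Game = {30 | 1}, a switch {a | b} with numbers a > b.
Its thermograph has left wall a - t and right wall b + t, which meet at t = (a - b)/2, where both equal (a + b)/2. So the mast (mean value) is at (a + b)/2.
Mean = (30 + (1))/2 = 31/2 = 31/2

31/2


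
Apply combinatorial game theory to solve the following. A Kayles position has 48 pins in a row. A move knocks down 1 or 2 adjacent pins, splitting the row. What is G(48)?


Kayles: a move removes 1 or 2 adjacent pins from a contiguous row.
Removing pins from a row of k leaves two independent rows (a, b) with a + b = k - 1 (one pin) or a + b = k - 2 (two pins); an end removal gives a = 0.
By Sprague-Grundy, G(k) = mex{ G(a) XOR G(b) } over all these splits. G(0) = 0.
G(1): splits (0,0):0^0=0 -> mex({0}) = 1
G(2): splits (0,1):0^1=1 (0,0):0^0=0 -> mex({0, 1}) = 2
G(3): splits (0,2):0^2=2 (1,1):1^1=0 (0,1):0^1=1 -> mex({0, 1, 2}) = 3
G(4): splits (0,3):0^3=3 (1,2):1^2=3 (0,2):0^2=2 (1,1):1^1=0 -> mex({0, 2, 3}) = 1
G(5): splits (0,4):0^1=1 (1,3):1^3=2 (2,2):2^2=0 (0,3):0^3=3 (1,2):1^2=3 -> mex({0, 1, 2, 3}) = 4
G(6) = mex({0, 1, 2, 4}) = 3
G(7) = mex({0, 1, 3, 4, 5}) = 2
G(8) = mex({0, 2, 3, 5, 6}) = 1
G(9) = mex({0, 1, 2, 3, 6, 7}) = 4
G(10) = mex({0, 1, 3, 4, 5, 7}) = 2
G(11) = mex({0, 1, 2, 3, 4, 5}) = 6
G(12) = mex({0, 1, 2, 3, 5, 6, 7}) = 4
G(13) = mex({0, 2, 3, 4, 6, 7}) = 1
G(14) = mex({0, 1, 4, 5, 6, 7}) = 2
G(15) = mex({0, 1, 2, 3, 4, 5, 6}) = 7
G(16) = mex({0, 2, 3, 5, 6, 7}) = 1
G(17) = mex({0, 1, 2, 3, 5, 6, 7}) = 4
G(18) = mex({0, 1, 2, 4, 5, 6}) = 3
G(19) = mex({0, 1, 3, 4, 5, 7}) = 2
G(20) = mex({0, 2, 3, 4, 5, 6, 7}) = 1
G(21) = mex({0, 1, 2, 3, 5, 6, 7}) = 4
G(22) = mex({0, 1, 2, 3, 4, 5, 7}) = 6
G(23) = mex({0, 1, 2, 3, 4, 5, 6}) = 7
G(24) = mex({0, 1, 2, 3, 5, 6, 7}) = 4
G(25) = mex({0, 2, 3, 4, 6, 7}) = 1
G(26) = mex({0, 1, 3, 4, 5, 6, 7}) = 2
G(27) = mex({0, 1, 2, 3, 4, 5, 6, 7}) = 8
G(28) = mex({0, 1, 2, 3, 4, 6, 7, 8}) = 5
G(29) = mex({0, 1, 2, 3, 5, 6, 7, 8, 9}) = 4
G(30) = mex({0, 1, 2, 3, 4, 5, 6, 9, 10}) = 7
G(31) = mex({0, 1, 3, 4, 5, 7, 10, 11}) = 2
G(32) = mex({0, 2, 3, 4, 5, 6, 7, 9, 11}) = 1
G(33) = mex({0, 1, 2, 3, 4, 5, 6, 7, 9, 12}) = 8
G(34) = mex({0, 1, 2, 3, 4, 5, 7, 8, 11, 12}) = 6
G(35) = mex({0, 1, 2, 3, 4, 5, 6, 8, 9, 10, 11}) = 7
G(36) = mex({0, 1, 2, 3, 5, 6, 7, 9, 10}) = 4
G(37) = mex({0, 2, 3, 4, 6, 7, 9, 10, 11, 12}) = 1
G(38) = mex({0, 1, 3, 4, 5, 6, 7, 9, 10, 11, 12}) = 2
G(39) = mex({0, 1, 2, 4, 5, 6, 7, 9, 10, 12, 14}) = 3
G(40) = mex({0, 2, 3, 4, 6, 7, 11, 12, 14}) = 1
G(41) = mex({0, 1, 2, 3, 5, 6, 7, 9, 10, 11, 12}) = 4
G(42) = mex({0, 1, 2, 3, 4, 5, 6, 9, 10}) = 7
G(43) = mex({0, 1, 3, 4, 5, 7, 9, 10, 12, 15}) = 2
G(44) = mex({0, 2, 3, 4, 5, 6, 7, 9, 10, 12, 15}) = 1
G(45) = mex({0, 1, 2, 3, 4, 5, 6, 7, 9, 10, 12, 14}) = 8
G(46) = mex({0, 1, 3, 4, 5, 7, 8, 11, 12, 14}) = 2
G(47) = mex({0, 1, 2, 3, 4, 5, 6, 8, 9, 10, 11, 12}) = 7
G(48) = mex({0, 1, 2, 3, 5, 6, 7, 9, 10}) = 4
Therefore G(48) = 4.

4


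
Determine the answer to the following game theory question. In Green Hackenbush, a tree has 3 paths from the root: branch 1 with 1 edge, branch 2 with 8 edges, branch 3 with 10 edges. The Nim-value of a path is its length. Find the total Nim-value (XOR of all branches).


The tree has 3 branches from the ground vertex.
In Green Hackenbush, the Nim-value of a simple path of length k is k.
Branch 1: length 1, Nim-value = 1
Branch 2: length 8, Nim-value = 8
Branch 3: length 10, Nim-value = 10
Total Nim-value = XOR of all branch values:
0 XOR 1 = 1
1 XOR 8 = 9
9 XOR 10 = 3
Nim-value of the tree = 3

3


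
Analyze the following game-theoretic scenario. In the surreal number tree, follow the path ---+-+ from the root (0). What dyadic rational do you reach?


Sign expansion: ---+-+
Rule: track bounds (lo, hi), initially (-inf, +inf). On '+', the current value becomes lo and we move to the simplest number in (value, hi): value + 1 if hi = +inf, otherwise the midpoint (value + hi)/2. On '-', the current value becomes hi and we move to value - 1 if lo = -inf, otherwise the midpoint (lo + value)/2.
Start at 0.
Step 1: sign = -, move left. Bounds: (-inf, 0). Value = -1
Step 2: sign = -, move left. Bounds: (-inf, -1). Value = -2
Step 3: sign = -, move left. Bounds: (-inf, -2). Value = -3
Step 4: sign = +, move right. Bounds: (-3, -2). Value = -5/2
Step 5: sign = -, move left. Bounds: (-3, -5/2). Value = -11/4
Step 6: sign = +, move right. Bounds: (-11/4, -5/2). Value = -21/8
The surreal number with sign expansion ---+-+ is -21/8.

-21/8


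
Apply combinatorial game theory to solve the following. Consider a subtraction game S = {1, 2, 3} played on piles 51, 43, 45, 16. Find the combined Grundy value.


Subtraction set: {1, 2, 3}
For this subtraction set, G(n) = n mod 4 (period = max + 1 = 4).
Pile 1 (size 51): G(51) = 51 mod 4 = 3
Pile 2 (size 43): G(43) = 43 mod 4 = 3
Pile 3 (size 45): G(45) = 45 mod 4 = 1
Pile 4 (size 16): G(16) = 16 mod 4 = 0
Total Grundy value = XOR of all: 3 XOR 3 XOR 1 XOR 0 = 1

1


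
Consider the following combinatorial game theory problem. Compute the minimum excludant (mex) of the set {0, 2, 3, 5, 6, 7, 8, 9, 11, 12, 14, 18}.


Set = {0, 2, 3, 5, 6, 7, 8, 9, 11, 12, 14, 18}
0 is in the set.
1 is NOT in the set. This is the mex.
mex = 1

1


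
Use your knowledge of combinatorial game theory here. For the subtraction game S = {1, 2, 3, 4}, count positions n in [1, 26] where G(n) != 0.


Subtraction set S = {1, 2, 3, 4}, so G(n) = n mod 5.
G(n) = 0 when n is a multiple of 5.
Multiples of 5 in [1, 26]: 5
N-positions (nonzero Grundy) = 26 - 5 = 21

21


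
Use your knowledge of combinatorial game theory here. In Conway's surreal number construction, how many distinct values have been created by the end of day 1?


Day 0: {|} = 0 is born. Count = 1.
Day n: the number of surreal numbers born by day n is 2^(n+1) - 1.
By day 0: 2^1 - 1 = 1
By day 1: 2^2 - 1 = 3
By day 1: 3 surreal numbers.

3


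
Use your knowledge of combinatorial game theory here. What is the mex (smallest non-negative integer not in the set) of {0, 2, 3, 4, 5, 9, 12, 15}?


Set = {0, 2, 3, 4, 5, 9, 12, 15}
0 is in the set.
1 is NOT in the set. This is the mex.
mex = 1

1


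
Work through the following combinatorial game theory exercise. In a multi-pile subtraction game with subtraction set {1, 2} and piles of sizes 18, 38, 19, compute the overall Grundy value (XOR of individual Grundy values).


Subtraction set: {1, 2}
For this subtraction set, G(n) = n mod 3 (period = max + 1 = 3).
Pile 1 (size 18): G(18) = 18 mod 3 = 0
Pile 2 (size 38): G(38) = 38 mod 3 = 2
Pile 3 (size 19): G(19) = 19 mod 3 = 1
Total Grundy value = XOR of all: 0 XOR 2 XOR 1 = 3

3
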